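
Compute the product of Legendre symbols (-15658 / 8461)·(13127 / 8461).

1

By multiplicativity, (-15658·13127 / 8461) = (-15658 / 8461)·(13127 / 8461).
First factor (-15658 / 8461):
(-15658 / 8461)
  = (1264 / 8461)    [-15658 ≡ 1264 mod 8461]
  = (79 / 8461)    [8461 ≡ 5 mod 8 ⇒ (2 / 8461)^4 = +1]
  = (8461 / 79)    [QR: 8461 ≡ 1 mod 4, sign kept]
  = (8 / 79)    [8461 ≡ 8 mod 79]
  = (1 / 79)    [79 ≡ 7 mod 8 ⇒ (2 / 79)^3 = +1]
  = 1    [(1 / 79) = 1]
Second factor (13127 / 8461):
(13127 / 8461)
  = (4666 / 8461)    [13127 ≡ 4666 mod 8461]
  = -(2333 / 8461)    [8461 ≡ 5 mod 8 ⇒ (2 / 8461) = -1]
  = -(8461 / 2333)    [QR: 2333 ≡ 1 mod 4, sign kept]
  = -(1462 / 2333)    [8461 ≡ 1462 mod 2333]
  = (731 / 2333)    [2333 ≡ 5 mod 8 ⇒ (2 / 2333) = -1]
  = (2333 / 731)    [QR: 2333 ≡ 1 mod 4, sign kept]
  = (140 / 731)    [2333 ≡ 140 mod 731]
  = (35 / 731)    [731 ≡ 3 mod 8 ⇒ (2 / 731)^2 = +1]
  = -(731 / 35)    [QR: both ≡ 3 mod 4, sign flips]
  = -(31 / 35)    [731 ≡ 31 mod 35]
  = (35 / 31)    [QR: both ≡ 3 mod 4, sign flips]
  = (4 / 31)    [35 ≡ 4 mod 31]
  = (1 / 31)    [31 ≡ 7 mod 8 ⇒ (2 / 31)^2 = +1]
  = 1    [(1 / 31) = 1]
Product: (1)·(1) = 1.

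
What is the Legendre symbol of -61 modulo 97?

1

(-61|97)
  = (61|97)    [97 ≡ 1 mod 4 ⇒ (-1|97) = +1]
  = (97|61)    [QR: 61 ≡ 1 mod 4, sign kept]
  = (36|61)    [97 ≡ 36 mod 61]
  = (9|61)    [61 ≡ 5 mod 8 ⇒ (2|61)^2 = +1]
  = (61|9)    [QR: 9 ≡ 1 mod 4, sign kept]
  = (7|9)    [61 ≡ 7 mod 9]
  = (9|7)    [QR: 9 ≡ 1 mod 4, sign kept]
  = (2|7)    [9 ≡ 2 mod 7]
  = (1|7)    [7 ≡ 7 mod 8 ⇒ (2|7) = +1]
  = 1    [(1|7) = 1]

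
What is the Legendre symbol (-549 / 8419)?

Reduce the numerator: -549 ≡ 7870 (mod 8419), so (-549 / 8419) = (7870 / 8419).
Factor out 2: 7870 = 2·3935. Since 8419 ≡ 3 (mod 8), (2 / 8419) = -1. Now have -(3935 / 8419).
Both 3935 ≡ 3 and 8419 ≡ 3 (mod 4), so reciprocity gives (3935 / 8419) = -(8419 / 3935). Reduce: 8419 ≡ 549 (mod 3935). Now have (549 / 3935).
549 ≡ 1 (mod 4), so quadratic reciprocity gives (549 / 3935) = (3935 / 549). Reduce: 3935 ≡ 92 (mod 549). Now have (92 / 549).
Factor out 2: 92 = 2^2·23. Since 549 ≡ 5 (mod 8), (2 / 549) = -1, and (2 / 549)^2 = +1. Now have (23 / 549).
549 ≡ 1 (mod 4), so quadratic reciprocity gives (23 / 549) = (549 / 23). Reduce: 549 ≡ 20 (mod 23). Now have (20 / 23).
Factor out 2: 20 = 2^2·5. Since 23 ≡ 7 (mod 8), (2 / 23) = +1, and (2 / 23)^2 = +1. Now have (5 / 23).
5 ≡ 1 (mod 4), so quadratic reciprocity gives (5 / 23) = (23 / 5). Reduce: 23 ≡ 3 (mod 5). Now have (3 / 5).
5 ≡ 1 (mod 4), so quadratic reciprocity gives (3 / 5) = (5 / 3). Reduce: 5 ≡ 2 (mod 3). Now have (2 / 3).
Factor out 2: 2 = 2. Since 3 ≡ 3 (mod 8), (2 / 3) = -1. Now have -(1 / 3).
(1 / 3) = 1. Collecting the sign factors: -1.

-1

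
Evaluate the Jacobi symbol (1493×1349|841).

1

By multiplicativity, (1493·1349|841) = (1493|841)·(1349|841).
First factor (1493|841):
Reduce the numerator: 1493 ≡ 652 (mod 841), so (1493|841) = (652|841).
Factor out 2: 652 = 2^2·163. Since 841 ≡ 1 (mod 8), (2|841) = +1, and (2|841)^2 = +1. Now have (163|841).
841 ≡ 1 (mod 4), so quadratic reciprocity gives (163|841) = (841|163). Reduce: 841 ≡ 26 (mod 163). Now have (26|163).
Factor out 2: 26 = 2·13. Since 163 ≡ 3 (mod 8), (2|163) = -1. Now have -(13|163).
13 ≡ 1 (mod 4), so quadratic reciprocity gives (13|163) = (163|13). Reduce: 163 ≡ 7 (mod 13). Now have -(7|13).
13 ≡ 1 (mod 4), so quadratic reciprocity gives (7|13) = (13|7). Reduce: 13 ≡ 6 (mod 7). Now have -(6|7).
Factor out 2: 6 = 2·3. Since 7 ≡ 7 (mod 8), (2|7) = +1. Now have -(3|7).
Both 3 ≡ 3 and 7 ≡ 3 (mod 4), so reciprocity gives (3|7) = -(7|3). Reduce: 7 ≡ 1 (mod 3). Now have (1|3).
(1|3) = 1. Collecting the sign factors: 1.
Second factor (1349|841):
Reduce the numerator: 1349 ≡ 508 (mod 841), so (1349|841) = (508|841).
Factor out 2: 508 = 2^2·127. Since 841 ≡ 1 (mod 8), (2|841) = +1, and (2|841)^2 = +1. Now have (127|841).
841 ≡ 1 (mod 4), so quadratic reciprocity gives (127|841) = (841|127). Reduce: 841 ≡ 79 (mod 127). Now have (79|127).
Both 79 ≡ 3 and 127 ≡ 3 (mod 4), so reciprocity gives (79|127) = -(127|79). Reduce: 127 ≡ 48 (mod 79). Now have -(48|79).
Factor out 2: 48 = 2^4·3. Since 79 ≡ 7 (mod 8), (2|79) = +1, and (2|79)^4 = +1. Now have -(3|79).
Both 3 ≡ 3 and 79 ≡ 3 (mod 4), so reciprocity gives (3|79) = -(79|3). Reduce: 79 ≡ 1 (mod 3). Now have (1|3).
(1|3) = 1. Collecting the sign factors: 1.
Product: (1)·(1) = 1.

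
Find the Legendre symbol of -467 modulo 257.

(-467/257)
  = (47/257)    [-467 ≡ 47 mod 257]
  = (257/47)    [QR: 257 ≡ 1 mod 4, sign kept]
  = (22/47)    [257 ≡ 22 mod 47]
  = (11/47)    [47 ≡ 7 mod 8 ⇒ (2/47) = +1]
  = -(47/11)    [QR: both ≡ 3 mod 4, sign flips]
  = -(3/11)    [47 ≡ 3 mod 11]
  = (11/3)    [QR: both ≡ 3 mod 4, sign flips]
  = (2/3)    [11 ≡ 2 mod 3]
  = -(1/3)    [3 ≡ 3 mod 8 ⇒ (2/3) = -1]
  = -1    [(1/3) = 1]

-1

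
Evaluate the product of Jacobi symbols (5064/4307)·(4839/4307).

-1

By multiplicativity, (5064·4839/4307) = (5064/4307)·(4839/4307).
First factor (5064/4307):
Reduce the numerator: 5064 ≡ 757 (mod 4307), so (5064/4307) = (757/4307).
757 ≡ 1 (mod 4), so quadratic reciprocity gives (757/4307) = (4307/757). Reduce: 4307 ≡ 522 (mod 757). Now have (522/757).
Factor out 2: 522 = 2·261. Since 757 ≡ 5 (mod 8), (2/757) = -1. Now have -(261/757).
261 ≡ 1 (mod 4), so quadratic reciprocity gives (261/757) = (757/261). Reduce: 757 ≡ 235 (mod 261). Now have -(235/261).
261 ≡ 1 (mod 4), so quadratic reciprocity gives (235/261) = (261/235). Reduce: 261 ≡ 26 (mod 235). Now have -(26/235).
Factor out 2: 26 = 2·13. Since 235 ≡ 3 (mod 8), (2/235) = -1. Now have (13/235).
13 ≡ 1 (mod 4), so quadratic reciprocity gives (13/235) = (235/13). Reduce: 235 ≡ 1 (mod 13). Now have (1/13).
(1/13) = 1. Collecting the sign factors: 1.
Second factor (4839/4307):
Reduce the numerator: 4839 ≡ 532 (mod 4307), so (4839/4307) = (532/4307).
Factor out 2: 532 = 2^2·133. Since 4307 ≡ 3 (mod 8), (2/4307) = -1, and (2/4307)^2 = +1. Now have (133/4307).
133 ≡ 1 (mod 4), so quadratic reciprocity gives (133/4307) = (4307/133). Reduce: 4307 ≡ 51 (mod 133). Now have (51/133).
133 ≡ 1 (mod 4), so quadratic reciprocity gives (51/133) = (133/51). Reduce: 133 ≡ 31 (mod 51). Now have (31/51).
Both 31 ≡ 3 and 51 ≡ 3 (mod 4), so reciprocity gives (31/51) = -(51/31). Reduce: 51 ≡ 20 (mod 31). Now have -(20/31).
Factor out 2: 20 = 2^2·5. Since 31 ≡ 7 (mod 8), (2/31) = +1, and (2/31)^2 = +1. Now have -(5/31).
5 ≡ 1 (mod 4), so quadratic reciprocity gives (5/31) = (31/5). Reduce: 31 ≡ 1 (mod 5). Now have -(1/5).
(1/5) = 1. Collecting the sign factors: -1.
Product: (1)·(-1) = -1.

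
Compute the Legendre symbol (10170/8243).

(10170/8243)
  = (1927/8243)    [10170 ≡ 1927 mod 8243]
  = -(8243/1927)    [QR: both ≡ 3 mod 4, sign flips]
  = -(535/1927)    [8243 ≡ 535 mod 1927]
  = (1927/535)    [QR: both ≡ 3 mod 4, sign flips]
  = (322/535)    [1927 ≡ 322 mod 535]
  = (161/535)    [535 ≡ 7 mod 8 ⇒ (2/535) = +1]
  = (535/161)    [QR: 161 ≡ 1 mod 4, sign kept]
  = (52/161)    [535 ≡ 52 mod 161]
  = (13/161)    [161 ≡ 1 mod 8 ⇒ (2/161)^2 = +1]
  = (161/13)    [QR: 13 ≡ 1 mod 4, sign kept]
  = (5/13)    [161 ≡ 5 mod 13]
  = (13/5)    [QR: 5 ≡ 1 mod 4, sign kept]
  = (3/5)    [13 ≡ 3 mod 5]
  = (5/3)    [QR: 5 ≡ 1 mod 4, sign kept]
  = (2/3)    [5 ≡ 2 mod 3]
  = -(1/3)    [3 ≡ 3 mod 8 ⇒ (2/3) = -1]
  = -1    [(1/3) = 1]

-1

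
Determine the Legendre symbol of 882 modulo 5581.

Factor out 2: 882 = 2·441. Since 5581 ≡ 5 (mod 8), (2/5581) = -1. Now have -(441/5581).
441 ≡ 1 (mod 4), so quadratic reciprocity gives (441/5581) = (5581/441). Reduce: 5581 ≡ 289 (mod 441). Now have -(289/441).
289 ≡ 1 (mod 4), so quadratic reciprocity gives (289/441) = (441/289). Reduce: 441 ≡ 152 (mod 289). Now have -(152/289).
Factor out 2: 152 = 2^3·19. Since 289 ≡ 1 (mod 8), (2/289) = +1, and (2/289)^3 = +1. Now have -(19/289).
289 ≡ 1 (mod 4), so quadratic reciprocity gives (19/289) = (289/19). Reduce: 289 ≡ 4 (mod 19). Now have -(4/19).
Factor out 2: 4 = 2^2. Since 19 ≡ 3 (mod 8), (2/19) = -1, and (2/19)^2 = +1. Now have -(1/19).
(1/19) = 1. Collecting the sign factors: -1.

-1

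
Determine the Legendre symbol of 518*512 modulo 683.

By multiplicativity, (518·512|683) = (518|683)·(512|683).
First factor (518|683):
(518|683)
  = -(259|683)    [683 ≡ 3 mod 8 ⇒ (2|683) = -1]
  = (683|259)    [QR: both ≡ 3 mod 4, sign flips]
  = (165|259)    [683 ≡ 165 mod 259]
  = (259|165)    [QR: 165 ≡ 1 mod 4, sign kept]
  = (94|165)    [259 ≡ 94 mod 165]
  = -(47|165)    [165 ≡ 5 mod 8 ⇒ (2|165) = -1]
  = -(165|47)    [QR: 165 ≡ 1 mod 4, sign kept]
  = -(24|47)    [165 ≡ 24 mod 47]
  = -(3|47)    [47 ≡ 7 mod 8 ⇒ (2|47)^3 = +1]
  = (47|3)    [QR: both ≡ 3 mod 4, sign flips]
  = (2|3)    [47 ≡ 2 mod 3]
  = -(1|3)    [3 ≡ 3 mod 8 ⇒ (2|3) = -1]
  = -1    [(1|3) = 1]
Second factor (512|683):
(512|683)
  = -(1|683)    [683 ≡ 3 mod 8 ⇒ (2|683)^9 = -1]
  = -1    [(1|683) = 1]
Product: (-1)·(-1) = 1.

1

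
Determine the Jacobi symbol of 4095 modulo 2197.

Reduce the numerator: 4095 ≡ 1898 (mod 2197), so (4095|2197) = (1898|2197).
Factor out 2: 1898 = 2·949. Since 2197 ≡ 5 (mod 8), (2|2197) = -1. Now have -(949|2197).
949 ≡ 1 (mod 4), so quadratic reciprocity gives (949|2197) = (2197|949). Reduce: 2197 ≡ 299 (mod 949). Now have -(299|949).
949 ≡ 1 (mod 4), so quadratic reciprocity gives (299|949) = (949|299). Reduce: 949 ≡ 52 (mod 299). Now have -(52|299).
Factor out 2: 52 = 2^2·13. Since 299 ≡ 3 (mod 8), (2|299) = -1, and (2|299)^2 = +1. Now have -(13|299).
13 ≡ 1 (mod 4), so quadratic reciprocity gives (13|299) = (299|13). Reduce: 299 ≡ 0 (mod 13). Now have -(0|13).
The numerator is now 0 with denominator 13 > 1: the symbol is 0.

0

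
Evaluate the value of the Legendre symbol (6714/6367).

(6714/6367)
  = (347/6367)    [6714 ≡ 347 mod 6367]
  = -(6367/347)    [QR: both ≡ 3 mod 4, sign flips]
  = -(121/347)    [6367 ≡ 121 mod 347]
  = -(347/121)    [QR: 121 ≡ 1 mod 4, sign kept]
  = -(105/121)    [347 ≡ 105 mod 121]
  = -(121/105)    [QR: 105 ≡ 1 mod 4, sign kept]
  = -(16/105)    [121 ≡ 16 mod 105]
  = -(1/105)    [105 ≡ 1 mod 8 ⇒ (2/105)^4 = +1]
  = -1    [(1/105) = 1]

-1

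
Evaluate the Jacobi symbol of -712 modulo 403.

Reduce the numerator: -712 ≡ 94 (mod 403), so (-712 / 403) = (94 / 403).
Factor out 2: 94 = 2·47. Since 403 ≡ 3 (mod 8), (2 / 403) = -1. Now have -(47 / 403).
Both 47 ≡ 3 and 403 ≡ 3 (mod 4), so reciprocity gives (47 / 403) = -(403 / 47). Reduce: 403 ≡ 27 (mod 47). Now have (27 / 47).
Both 27 ≡ 3 and 47 ≡ 3 (mod 4), so reciprocity gives (27 / 47) = -(47 / 27). Reduce: 47 ≡ 20 (mod 27). Now have -(20 / 27).
Factor out 2: 20 = 2^2·5. Since 27 ≡ 3 (mod 8), (2 / 27) = -1, and (2 / 27)^2 = +1. Now have -(5 / 27).
5 ≡ 1 (mod 4), so quadratic reciprocity gives (5 / 27) = (27 / 5). Reduce: 27 ≡ 2 (mod 5). Now have -(2 / 5).
Factor out 2: 2 = 2. Since 5 ≡ 5 (mod 8), (2 / 5) = -1. Now have (1 / 5).
(1 / 5) = 1. Collecting the sign factors: 1.

1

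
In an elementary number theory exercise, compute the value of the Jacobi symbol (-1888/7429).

1

(-1888/7429)
  = (1888/7429)    [7429 ≡ 1 mod 4 ⇒ (-1/7429) = +1]
  = -(59/7429)    [7429 ≡ 5 mod 8 ⇒ (2/7429)^5 = -1]
  = -(7429/59)    [QR: 7429 ≡ 1 mod 4, sign kept]
  = -(54/59)    [7429 ≡ 54 mod 59]
  = (27/59)    [59 ≡ 3 mod 8 ⇒ (2/59) = -1]
  = -(59/27)    [QR: both ≡ 3 mod 4, sign flips]
  = -(5/27)    [59 ≡ 5 mod 27]
  = -(27/5)    [QR: 5 ≡ 1 mod 4, sign kept]
  = -(2/5)    [27 ≡ 2 mod 5]
  = (1/5)    [5 ≡ 5 mod 8 ⇒ (2/5) = -1]
  = 1    [(1/5) = 1]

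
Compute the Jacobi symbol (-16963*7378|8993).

By multiplicativity, (-16963·7378|8993) = (-16963|8993)·(7378|8993).
First factor (-16963|8993):
Pull out -1: (-16963|8993) = (-1|8993)·(16963|8993). Since 8993 ≡ 1 (mod 4), (-1|8993) = +1. Now have (16963|8993).
Reduce the numerator: 16963 ≡ 7970 (mod 8993), so (16963|8993) = (7970|8993).
Factor out 2: 7970 = 2·3985. Since 8993 ≡ 1 (mod 8), (2|8993) = +1. Now have (3985|8993).
3985 ≡ 1 (mod 4), so quadratic reciprocity gives (3985|8993) = (8993|3985). Reduce: 8993 ≡ 1023 (mod 3985). Now have (1023|3985).
3985 ≡ 1 (mod 4), so quadratic reciprocity gives (1023|3985) = (3985|1023). Reduce: 3985 ≡ 916 (mod 1023). Now have (916|1023).
Factor out 2: 916 = 2^2·229. Since 1023 ≡ 7 (mod 8), (2|1023) = +1, and (2|1023)^2 = +1. Now have (229|1023).
229 ≡ 1 (mod 4), so quadratic reciprocity gives (229|1023) = (1023|229). Reduce: 1023 ≡ 107 (mod 229). Now have (107|229).
229 ≡ 1 (mod 4), so quadratic reciprocity gives (107|229) = (229|107). Reduce: 229 ≡ 15 (mod 107). Now have (15|107).
Both 15 ≡ 3 and 107 ≡ 3 (mod 4), so reciprocity gives (15|107) = -(107|15). Reduce: 107 ≡ 2 (mod 15). Now have -(2|15).
Factor out 2: 2 = 2. Since 15 ≡ 7 (mod 8), (2|15) = +1. Now have -(1|15).
(1|15) = 1. Collecting the sign factors: -1.
Second factor (7378|8993):
Factor out 2: 7378 = 2·3689. Since 8993 ≡ 1 (mod 8), (2|8993) = +1. Now have (3689|8993).
3689 ≡ 1 (mod 4), so quadratic reciprocity gives (3689|8993) = (8993|3689). Reduce: 8993 ≡ 1615 (mod 3689). Now have (1615|3689).
3689 ≡ 1 (mod 4), so quadratic reciprocity gives (1615|3689) = (3689|1615). Reduce: 3689 ≡ 459 (mod 1615). Now have (459|1615).
Both 459 ≡ 3 and 1615 ≡ 3 (mod 4), so reciprocity gives (459|1615) = -(1615|459). Reduce: 1615 ≡ 238 (mod 459). Now have -(238|459).
Factor out 2: 238 = 2·119. Since 459 ≡ 3 (mod 8), (2|459) = -1. Now have (119|459).
Both 119 ≡ 3 and 459 ≡ 3 (mod 4), so reciprocity gives (119|459) = -(459|119). Reduce: 459 ≡ 102 (mod 119). Now have -(102|119).
Factor out 2: 102 = 2·51. Since 119 ≡ 7 (mod 8), (2|119) = +1. Now have -(51|119).
Both 51 ≡ 3 and 119 ≡ 3 (mod 4), so reciprocity gives (51|119) = -(119|51). Reduce: 119 ≡ 17 (mod 51). Now have (17|51).
17 ≡ 1 (mod 4), so quadratic reciprocity gives (17|51) = (51|17). Reduce: 51 ≡ 0 (mod 17). Now have (0|17).
The numerator is now 0 with denominator 17 > 1: the symbol is 0.
Product: (-1)·(0) = 0.

0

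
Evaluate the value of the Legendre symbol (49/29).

1

(49/29)
  = (20/29)    [49 ≡ 20 mod 29]
  = (5/29)    [29 ≡ 5 mod 8 ⇒ (2/29)^2 = +1]
  = (29/5)    [QR: 5 ≡ 1 mod 4, sign kept]
  = (4/5)    [29 ≡ 4 mod 5]
  = (1/5)    [5 ≡ 5 mod 8 ⇒ (2/5)^2 = +1]
  = 1    [(1/5) = 1]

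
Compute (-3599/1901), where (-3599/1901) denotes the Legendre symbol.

1

Reduce the numerator: -3599 ≡ 203 (mod 1901), so (-3599/1901) = (203/1901).
1901 ≡ 1 (mod 4), so quadratic reciprocity gives (203/1901) = (1901/203). Reduce: 1901 ≡ 74 (mod 203). Now have (74/203).
Factor out 2: 74 = 2·37. Since 203 ≡ 3 (mod 8), (2/203) = -1. Now have -(37/203).
37 ≡ 1 (mod 4), so quadratic reciprocity gives (37/203) = (203/37). Reduce: 203 ≡ 18 (mod 37). Now have -(18/37).
Factor out 2: 18 = 2·9. Since 37 ≡ 5 (mod 8), (2/37) = -1. Now have (9/37).
9 ≡ 1 (mod 4), so quadratic reciprocity gives (9/37) = (37/9). Reduce: 37 ≡ 1 (mod 9). Now have (1/9).
(1/9) = 1. Collecting the sign factors: 1.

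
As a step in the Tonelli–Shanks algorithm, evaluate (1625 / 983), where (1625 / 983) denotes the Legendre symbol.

1

(1625 / 983)
  = (642 / 983)    [1625 ≡ 642 mod 983]
  = (321 / 983)    [983 ≡ 7 mod 8 ⇒ (2 / 983) = +1]
  = (983 / 321)    [QR: 321 ≡ 1 mod 4, sign kept]
  = (20 / 321)    [983 ≡ 20 mod 321]
  = (5 / 321)    [321 ≡ 1 mod 8 ⇒ (2 / 321)^2 = +1]
  = (321 / 5)    [QR: 5 ≡ 1 mod 4, sign kept]
  = (1 / 5)    [321 ≡ 1 mod 5]
  = 1    [(1 / 5) = 1]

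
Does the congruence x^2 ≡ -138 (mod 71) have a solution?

yes

(-138/71)
  = (4/71)    [-138 ≡ 4 mod 71]
  = (1/71)    [71 ≡ 7 mod 8 ⇒ (2/71)^2 = +1]
  = 1    [(1/71) = 1]
(-138/71) = 1, and 71 is prime, so -138 is a quadratic residue mod 71.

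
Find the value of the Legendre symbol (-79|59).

-1

(-79|59)
  = (39|59)    [-79 ≡ 39 mod 59]
  = -(59|39)    [QR: both ≡ 3 mod 4, sign flips]
  = -(20|39)    [59 ≡ 20 mod 39]
  = -(5|39)    [39 ≡ 7 mod 8 ⇒ (2|39)^2 = +1]
  = -(39|5)    [QR: 5 ≡ 1 mod 4, sign kept]
  = -(4|5)    [39 ≡ 4 mod 5]
  = -(1|5)    [5 ≡ 5 mod 8 ⇒ (2|5)^2 = +1]
  = -1    [(1|5) = 1]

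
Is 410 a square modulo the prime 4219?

(410/4219)
  = -(205/4219)    [4219 ≡ 3 mod 8 ⇒ (2/4219) = -1]
  = -(4219/205)    [QR: 205 ≡ 1 mod 4, sign kept]
  = -(119/205)    [4219 ≡ 119 mod 205]
  = -(205/119)    [QR: 205 ≡ 1 mod 4, sign kept]
  = -(86/119)    [205 ≡ 86 mod 119]
  = -(43/119)    [119 ≡ 7 mod 8 ⇒ (2/119) = +1]
  = (119/43)    [QR: both ≡ 3 mod 4, sign flips]
  = (33/43)    [119 ≡ 33 mod 43]
  = (43/33)    [QR: 33 ≡ 1 mod 4, sign kept]
  = (10/33)    [43 ≡ 10 mod 33]
  = (5/33)    [33 ≡ 1 mod 8 ⇒ (2/33) = +1]
  = (33/5)    [QR: 5 ≡ 1 mod 4, sign kept]
  = (3/5)    [33 ≡ 3 mod 5]
  = (5/3)    [QR: 5 ≡ 1 mod 4, sign kept]
  = (2/3)    [5 ≡ 2 mod 3]
  = -(1/3)    [3 ≡ 3 mod 8 ⇒ (2/3) = -1]
  = -1    [(1/3) = 1]
(410/4219) = -1, and 4219 is prime, so 410 is not a quadratic residue mod 4219.

no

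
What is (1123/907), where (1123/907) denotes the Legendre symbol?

(1123/907)
  = (216/907)    [1123 ≡ 216 mod 907]
  = -(27/907)    [907 ≡ 3 mod 8 ⇒ (2/907)^3 = -1]
  = (907/27)    [QR: both ≡ 3 mod 4, sign flips]
  = (16/27)    [907 ≡ 16 mod 27]
  = (1/27)    [27 ≡ 3 mod 8 ⇒ (2/27)^4 = +1]
  = 1    [(1/27) = 1]

1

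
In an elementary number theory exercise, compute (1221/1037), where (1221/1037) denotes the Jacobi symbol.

Reduce the numerator: 1221 ≡ 184 (mod 1037), so (1221/1037) = (184/1037).
Factor out 2: 184 = 2^3·23. Since 1037 ≡ 5 (mod 8), (2/1037) = -1, and (2/1037)^3 = -1. Now have -(23/1037).
1037 ≡ 1 (mod 4), so quadratic reciprocity gives (23/1037) = (1037/23). Reduce: 1037 ≡ 2 (mod 23). Now have -(2/23).
Factor out 2: 2 = 2. Since 23 ≡ 7 (mod 8), (2/23) = +1. Now have -(1/23).
(1/23) = 1. Collecting the sign factors: -1.

-1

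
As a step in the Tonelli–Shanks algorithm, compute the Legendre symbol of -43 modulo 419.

-1

(-43 / 419)
  = (376 / 419)    [-43 ≡ 376 mod 419]
  = -(47 / 419)    [419 ≡ 3 mod 8 ⇒ (2 / 419)^3 = -1]
  = (419 / 47)    [QR: both ≡ 3 mod 4, sign flips]
  = (43 / 47)    [419 ≡ 43 mod 47]
  = -(47 / 43)    [QR: both ≡ 3 mod 4, sign flips]
  = -(4 / 43)    [47 ≡ 4 mod 43]
  = -(1 / 43)    [43 ≡ 3 mod 8 ⇒ (2 / 43)^2 = +1]
  = -1    [(1 / 43) = 1]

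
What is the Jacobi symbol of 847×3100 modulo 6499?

-1

By multiplicativity, (847·3100 / 6499) = (847 / 6499)·(3100 / 6499).
First factor (847 / 6499):
(847 / 6499)
  = -(6499 / 847)    [QR: both ≡ 3 mod 4, sign flips]
  = -(570 / 847)    [6499 ≡ 570 mod 847]
  = -(285 / 847)    [847 ≡ 7 mod 8 ⇒ (2 / 847) = +1]
  = -(847 / 285)    [QR: 285 ≡ 1 mod 4, sign kept]
  = -(277 / 285)    [847 ≡ 277 mod 285]
  = -(285 / 277)    [QR: 277 ≡ 1 mod 4, sign kept]
  = -(8 / 277)    [285 ≡ 8 mod 277]
  = (1 / 277)    [277 ≡ 5 mod 8 ⇒ (2 / 277)^3 = -1]
  = 1    [(1 / 277) = 1]
Second factor (3100 / 6499):
(3100 / 6499)
  = (775 / 6499)    [6499 ≡ 3 mod 8 ⇒ (2 / 6499)^2 = +1]
  = -(6499 / 775)    [QR: both ≡ 3 mod 4, sign flips]
  = -(299 / 775)    [6499 ≡ 299 mod 775]
  = (775 / 299)    [QR: both ≡ 3 mod 4, sign flips]
  = (177 / 299)    [775 ≡ 177 mod 299]
  = (299 / 177)    [QR: 177 ≡ 1 mod 4, sign kept]
  = (122 / 177)    [299 ≡ 122 mod 177]
  = (61 / 177)    [177 ≡ 1 mod 8 ⇒ (2 / 177) = +1]
  = (177 / 61)    [QR: 61 ≡ 1 mod 4, sign kept]
  = (55 / 61)    [177 ≡ 55 mod 61]
  = (61 / 55)    [QR: 61 ≡ 1 mod 4, sign kept]
  = (6 / 55)    [61 ≡ 6 mod 55]
  = (3 / 55)    [55 ≡ 7 mod 8 ⇒ (2 / 55) = +1]
  = -(55 / 3)    [QR: both ≡ 3 mod 4, sign flips]
  = -(1 / 3)    [55 ≡ 1 mod 3]
  = -1    [(1 / 3) = 1]
Product: (1)·(-1) = -1.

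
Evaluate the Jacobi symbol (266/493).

Factor out 2: 266 = 2·133. Since 493 ≡ 5 (mod 8), (2/493) = -1. Now have -(133/493).
133 ≡ 1 (mod 4), so quadratic reciprocity gives (133/493) = (493/133). Reduce: 493 ≡ 94 (mod 133). Now have -(94/133).
Factor out 2: 94 = 2·47. Since 133 ≡ 5 (mod 8), (2/133) = -1. Now have (47/133).
133 ≡ 1 (mod 4), so quadratic reciprocity gives (47/133) = (133/47). Reduce: 133 ≡ 39 (mod 47). Now have (39/47).
Both 39 ≡ 3 and 47 ≡ 3 (mod 4), so reciprocity gives (39/47) = -(47/39). Reduce: 47 ≡ 8 (mod 39). Now have -(8/39).
Factor out 2: 8 = 2^3. Since 39 ≡ 7 (mod 8), (2/39) = +1, and (2/39)^3 = +1. Now have -(1/39).
(1/39) = 1. Collecting the sign factors: -1.

-1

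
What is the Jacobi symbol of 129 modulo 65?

1

Reduce the numerator: 129 ≡ 64 (mod 65), so (129 / 65) = (64 / 65).
Factor out 2: 64 = 2^6. Since 65 ≡ 1 (mod 8), (2 / 65) = +1, and (2 / 65)^6 = +1. Now have (1 / 65).
(1 / 65) = 1. Collecting the sign factors: 1.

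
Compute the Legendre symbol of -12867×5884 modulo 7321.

By multiplicativity, (-12867·5884 / 7321) = (-12867 / 7321)·(5884 / 7321).
First factor (-12867 / 7321):
(-12867 / 7321)
  = (12867 / 7321)    [7321 ≡ 1 mod 4 ⇒ (-1 / 7321) = +1]
  = (5546 / 7321)    [12867 ≡ 5546 mod 7321]
  = (2773 / 7321)    [7321 ≡ 1 mod 8 ⇒ (2 / 7321) = +1]
  = (7321 / 2773)    [QR: 2773 ≡ 1 mod 4, sign kept]
  = (1775 / 2773)    [7321 ≡ 1775 mod 2773]
  = (2773 / 1775)    [QR: 2773 ≡ 1 mod 4, sign kept]
  = (998 / 1775)    [2773 ≡ 998 mod 1775]
  = (499 / 1775)    [1775 ≡ 7 mod 8 ⇒ (2 / 1775) = +1]
  = -(1775 / 499)    [QR: both ≡ 3 mod 4, sign flips]
  = -(278 / 499)    [1775 ≡ 278 mod 499]
  = (139 / 499)    [499 ≡ 3 mod 8 ⇒ (2 / 499) = -1]
  = -(499 / 139)    [QR: both ≡ 3 mod 4, sign flips]
  = -(82 / 139)    [499 ≡ 82 mod 139]
  = (41 / 139)    [139 ≡ 3 mod 8 ⇒ (2 / 139) = -1]
  = (139 / 41)    [QR: 41 ≡ 1 mod 4, sign kept]
  = (16 / 41)    [139 ≡ 16 mod 41]
  = (1 / 41)    [41 ≡ 1 mod 8 ⇒ (2 / 41)^4 = +1]
  = 1    [(1 / 41) = 1]
Second factor (5884 / 7321):
(5884 / 7321)
  = (1471 / 7321)    [7321 ≡ 1 mod 8 ⇒ (2 / 7321)^2 = +1]
  = (7321 / 1471)    [QR: 7321 ≡ 1 mod 4, sign kept]
  = (1437 / 1471)    [7321 ≡ 1437 mod 1471]
  = (1471 / 1437)    [QR: 1437 ≡ 1 mod 4, sign kept]
  = (34 / 1437)    [1471 ≡ 34 mod 1437]
  = -(17 / 1437)    [1437 ≡ 5 mod 8 ⇒ (2 / 1437) = -1]
  = -(1437 / 17)    [QR: 17 ≡ 1 mod 4, sign kept]
  = -(9 / 17)    [1437 ≡ 9 mod 17]
  = -(17 / 9)    [QR: 9 ≡ 1 mod 4, sign kept]
  = -(8 / 9)    [17 ≡ 8 mod 9]
  = -(1 / 9)    [9 ≡ 1 mod 8 ⇒ (2 / 9)^3 = +1]
  = -1    [(1 / 9) = 1]
Product: (1)·(-1) = -1.

-1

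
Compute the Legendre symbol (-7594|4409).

-1

Pull out -1: (-7594|4409) = (-1|4409)·(7594|4409). Since 4409 ≡ 1 (mod 4), (-1|4409) = +1. Now have (7594|4409).
Reduce the numerator: 7594 ≡ 3185 (mod 4409), so (7594|4409) = (3185|4409).
3185 ≡ 1 (mod 4), so quadratic reciprocity gives (3185|4409) = (4409|3185). Reduce: 4409 ≡ 1224 (mod 3185). Now have (1224|3185).
Factor out 2: 1224 = 2^3·153. Since 3185 ≡ 1 (mod 8), (2|3185) = +1, and (2|3185)^3 = +1. Now have (153|3185).
153 ≡ 1 (mod 4), so quadratic reciprocity gives (153|3185) = (3185|153). Reduce: 3185 ≡ 125 (mod 153). Now have (125|153).
125 ≡ 1 (mod 4), so quadratic reciprocity gives (125|153) = (153|125). Reduce: 153 ≡ 28 (mod 125). Now have (28|125).
Factor out 2: 28 = 2^2·7. Since 125 ≡ 5 (mod 8), (2|125) = -1, and (2|125)^2 = +1. Now have (7|125).
125 ≡ 1 (mod 4), so quadratic reciprocity gives (7|125) = (125|7). Reduce: 125 ≡ 6 (mod 7). Now have (6|7).
Factor out 2: 6 = 2·3. Since 7 ≡ 7 (mod 8), (2|7) = +1. Now have (3|7).
Both 3 ≡ 3 and 7 ≡ 3 (mod 4), so reciprocity gives (3|7) = -(7|3). Reduce: 7 ≡ 1 (mod 3). Now have -(1|3).
(1|3) = 1. Collecting the sign factors: -1.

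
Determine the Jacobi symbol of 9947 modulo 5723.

Reduce the numerator: 9947 ≡ 4224 (mod 5723), so (9947 / 5723) = (4224 / 5723).
Factor out 2: 4224 = 2^7·33. Since 5723 ≡ 3 (mod 8), (2 / 5723) = -1, and (2 / 5723)^7 = -1. Now have -(33 / 5723).
33 ≡ 1 (mod 4), so quadratic reciprocity gives (33 / 5723) = (5723 / 33). Reduce: 5723 ≡ 14 (mod 33). Now have -(14 / 33).
Factor out 2: 14 = 2·7. Since 33 ≡ 1 (mod 8), (2 / 33) = +1. Now have -(7 / 33).
33 ≡ 1 (mod 4), so quadratic reciprocity gives (7 / 33) = (33 / 7). Reduce: 33 ≡ 5 (mod 7). Now have -(5 / 7).
5 ≡ 1 (mod 4), so quadratic reciprocity gives (5 / 7) = (7 / 5). Reduce: 7 ≡ 2 (mod 5). Now have -(2 / 5).
Factor out 2: 2 = 2. Since 5 ≡ 5 (mod 8), (2 / 5) = -1. Now have (1 / 5).
(1 / 5) = 1. Collecting the sign factors: 1.

1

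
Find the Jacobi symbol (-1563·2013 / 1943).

1

By multiplicativity, (-1563·2013 / 1943) = (-1563 / 1943)·(2013 / 1943).
First factor (-1563 / 1943):
Pull out -1: (-1563 / 1943) = (-1 / 1943)·(1563 / 1943). Since 1943 ≡ 3 (mod 4), (-1 / 1943) = -1. Now have -(1563 / 1943).
Both 1563 ≡ 3 and 1943 ≡ 3 (mod 4), so reciprocity gives (1563 / 1943) = -(1943 / 1563). Reduce: 1943 ≡ 380 (mod 1563). Now have (380 / 1563).
Factor out 2: 380 = 2^2·95. Since 1563 ≡ 3 (mod 8), (2 / 1563) = -1, and (2 / 1563)^2 = +1. Now have (95 / 1563).
Both 95 ≡ 3 and 1563 ≡ 3 (mod 4), so reciprocity gives (95 / 1563) = -(1563 / 95). Reduce: 1563 ≡ 43 (mod 95). Now have -(43 / 95).
Both 43 ≡ 3 and 95 ≡ 3 (mod 4), so reciprocity gives (43 / 95) = -(95 / 43). Reduce: 95 ≡ 9 (mod 43). Now have (9 / 43).
9 ≡ 1 (mod 4), so quadratic reciprocity gives (9 / 43) = (43 / 9). Reduce: 43 ≡ 7 (mod 9). Now have (7 / 9).
9 ≡ 1 (mod 4), so quadratic reciprocity gives (7 / 9) = (9 / 7). Reduce: 9 ≡ 2 (mod 7). Now have (2 / 7).
Factor out 2: 2 = 2. Since 7 ≡ 7 (mod 8), (2 / 7) = +1. Now have (1 / 7).
(1 / 7) = 1. Collecting the sign factors: 1.
Second factor (2013 / 1943):
Reduce the numerator: 2013 ≡ 70 (mod 1943), so (2013 / 1943) = (70 / 1943).
Factor out 2: 70 = 2·35. Since 1943 ≡ 7 (mod 8), (2 / 1943) = +1. Now have (35 / 1943).
Both 35 ≡ 3 and 1943 ≡ 3 (mod 4), so reciprocity gives (35 / 1943) = -(1943 / 35). Reduce: 1943 ≡ 18 (mod 35). Now have -(18 / 35).
Factor out 2: 18 = 2·9. Since 35 ≡ 3 (mod 8), (2 / 35) = -1. Now have (9 / 35).
9 ≡ 1 (mod 4), so quadratic reciprocity gives (9 / 35) = (35 / 9). Reduce: 35 ≡ 8 (mod 9). Now have (8 / 9).
Factor out 2: 8 = 2^3. Since 9 ≡ 1 (mod 8), (2 / 9) = +1, and (2 / 9)^3 = +1. Now have (1 / 9).
(1 / 9) = 1. Collecting the sign factors: 1.
Product: (1)·(1) = 1.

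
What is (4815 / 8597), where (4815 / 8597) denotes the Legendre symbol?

8597 ≡ 1 (mod 4), so quadratic reciprocity gives (4815 / 8597) = (8597 / 4815). Reduce: 8597 ≡ 3782 (mod 4815). Now have (3782 / 4815).
Factor out 2: 3782 = 2·1891. Since 4815 ≡ 7 (mod 8), (2 / 4815) = +1. Now have (1891 / 4815).
Both 1891 ≡ 3 and 4815 ≡ 3 (mod 4), so reciprocity gives (1891 / 4815) = -(4815 / 1891). Reduce: 4815 ≡ 1033 (mod 1891). Now have -(1033 / 1891).
1033 ≡ 1 (mod 4), so quadratic reciprocity gives (1033 / 1891) = (1891 / 1033). Reduce: 1891 ≡ 858 (mod 1033). Now have -(858 / 1033).
Factor out 2: 858 = 2·429. Since 1033 ≡ 1 (mod 8), (2 / 1033) = +1. Now have -(429 / 1033).
429 ≡ 1 (mod 4), so quadratic reciprocity gives (429 / 1033) = (1033 / 429). Reduce: 1033 ≡ 175 (mod 429). Now have -(175 / 429).
429 ≡ 1 (mod 4), so quadratic reciprocity gives (175 / 429) = (429 / 175). Reduce: 429 ≡ 79 (mod 175). Now have -(79 / 175).
Both 79 ≡ 3 and 175 ≡ 3 (mod 4), so reciprocity gives (79 / 175) = -(175 / 79). Reduce: 175 ≡ 17 (mod 79). Now have (17 / 79).
17 ≡ 1 (mod 4), so quadratic reciprocity gives (17 / 79) = (79 / 17). Reduce: 79 ≡ 11 (mod 17). Now have (11 / 17).
17 ≡ 1 (mod 4), so quadratic reciprocity gives (11 / 17) = (17 / 11). Reduce: 17 ≡ 6 (mod 11). Now have (6 / 11).
Factor out 2: 6 = 2·3. Since 11 ≡ 3 (mod 8), (2 / 11) = -1. Now have -(3 / 11).
Both 3 ≡ 3 and 11 ≡ 3 (mod 4), so reciprocity gives (3 / 11) = -(11 / 3). Reduce: 11 ≡ 2 (mod 3). Now have (2 / 3).
Factor out 2: 2 = 2. Since 3 ≡ 3 (mod 8), (2 / 3) = -1. Now have -(1 / 3).
(1 / 3) = 1. Collecting the sign factors: -1.

-1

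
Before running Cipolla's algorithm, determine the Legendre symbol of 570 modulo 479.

-1

Reduce the numerator: 570 ≡ 91 (mod 479), so (570/479) = (91/479).
Both 91 ≡ 3 and 479 ≡ 3 (mod 4), so reciprocity gives (91/479) = -(479/91). Reduce: 479 ≡ 24 (mod 91). Now have -(24/91).
Factor out 2: 24 = 2^3·3. Since 91 ≡ 3 (mod 8), (2/91) = -1, and (2/91)^3 = -1. Now have (3/91).
Both 3 ≡ 3 and 91 ≡ 3 (mod 4), so reciprocity gives (3/91) = -(91/3). Reduce: 91 ≡ 1 (mod 3). Now have -(1/3).
(1/3) = 1. Collecting the sign factors: -1.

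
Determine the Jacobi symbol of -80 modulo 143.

(-80 / 143)
  = (63 / 143)    [-80 ≡ 63 mod 143]
  = -(143 / 63)    [QR: both ≡ 3 mod 4, sign flips]
  = -(17 / 63)    [143 ≡ 17 mod 63]
  = -(63 / 17)    [QR: 17 ≡ 1 mod 4, sign kept]
  = -(12 / 17)    [63 ≡ 12 mod 17]
  = -(3 / 17)    [17 ≡ 1 mod 8 ⇒ (2 / 17)^2 = +1]
  = -(17 / 3)    [QR: 17 ≡ 1 mod 4, sign kept]
  = -(2 / 3)    [17 ≡ 2 mod 3]
  = (1 / 3)    [3 ≡ 3 mod 8 ⇒ (2 / 3) = -1]
  = 1    [(1 / 3) = 1]

1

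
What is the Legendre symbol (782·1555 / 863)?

1

By multiplicativity, (782·1555 / 863) = (782 / 863)·(1555 / 863).
First factor (782 / 863):
Factor out 2: 782 = 2·391. Since 863 ≡ 7 (mod 8), (2 / 863) = +1. Now have (391 / 863).
Both 391 ≡ 3 and 863 ≡ 3 (mod 4), so reciprocity gives (391 / 863) = -(863 / 391). Reduce: 863 ≡ 81 (mod 391). Now have -(81 / 391).
81 ≡ 1 (mod 4), so quadratic reciprocity gives (81 / 391) = (391 / 81). Reduce: 391 ≡ 67 (mod 81). Now have -(67 / 81).
81 ≡ 1 (mod 4), so quadratic reciprocity gives (67 / 81) = (81 / 67). Reduce: 81 ≡ 14 (mod 67). Now have -(14 / 67).
Factor out 2: 14 = 2·7. Since 67 ≡ 3 (mod 8), (2 / 67) = -1. Now have (7 / 67).
Both 7 ≡ 3 and 67 ≡ 3 (mod 4), so reciprocity gives (7 / 67) = -(67 / 7). Reduce: 67 ≡ 4 (mod 7). Now have -(4 / 7).
Factor out 2: 4 = 2^2. Since 7 ≡ 7 (mod 8), (2 / 7) = +1, and (2 / 7)^2 = +1. Now have -(1 / 7).
(1 / 7) = 1. Collecting the sign factors: -1.
Second factor (1555 / 863):
Reduce the numerator: 1555 ≡ 692 (mod 863), so (1555 / 863) = (692 / 863).
Factor out 2: 692 = 2^2·173. Since 863 ≡ 7 (mod 8), (2 / 863) = +1, and (2 / 863)^2 = +1. Now have (173 / 863).
173 ≡ 1 (mod 4), so quadratic reciprocity gives (173 / 863) = (863 / 173). Reduce: 863 ≡ 171 (mod 173). Now have (171 / 173).
173 ≡ 1 (mod 4), so quadratic reciprocity gives (171 / 173) = (173 / 171). Reduce: 173 ≡ 2 (mod 171). Now have (2 / 171).
Factor out 2: 2 = 2. Since 171 ≡ 3 (mod 8), (2 / 171) = -1. Now have -(1 / 171).
(1 / 171) = 1. Collecting the sign factors: -1.
Product: (-1)·(-1) = 1.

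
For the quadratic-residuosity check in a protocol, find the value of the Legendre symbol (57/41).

(57/41)
  = (16/41)    [57 ≡ 16 mod 41]
  = (1/41)    [41 ≡ 1 mod 8 ⇒ (2/41)^4 = +1]
  = 1    [(1/41) = 1]

1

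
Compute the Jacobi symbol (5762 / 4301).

(5762 / 4301)
  = (1461 / 4301)    [5762 ≡ 1461 mod 4301]
  = (4301 / 1461)    [QR: 1461 ≡ 1 mod 4, sign kept]
  = (1379 / 1461)    [4301 ≡ 1379 mod 1461]
  = (1461 / 1379)    [QR: 1461 ≡ 1 mod 4, sign kept]
  = (82 / 1379)    [1461 ≡ 82 mod 1379]
  = -(41 / 1379)    [1379 ≡ 3 mod 8 ⇒ (2 / 1379) = -1]
  = -(1379 / 41)    [QR: 41 ≡ 1 mod 4, sign kept]
  = -(26 / 41)    [1379 ≡ 26 mod 41]
  = -(13 / 41)    [41 ≡ 1 mod 8 ⇒ (2 / 41) = +1]
  = -(41 / 13)    [QR: 13 ≡ 1 mod 4, sign kept]
  = -(2 / 13)    [41 ≡ 2 mod 13]
  = (1 / 13)    [13 ≡ 5 mod 8 ⇒ (2 / 13) = -1]
  = 1    [(1 / 13) = 1]

1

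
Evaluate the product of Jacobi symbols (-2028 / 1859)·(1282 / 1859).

0

By multiplicativity, (-2028·1282 / 1859) = (-2028 / 1859)·(1282 / 1859).
First factor (-2028 / 1859):
(-2028 / 1859)
  = -(2028 / 1859)    [1859 ≡ 3 mod 4 ⇒ (-1 / 1859) = -1]
  = -(169 / 1859)    [2028 ≡ 169 mod 1859]
  = -(1859 / 169)    [QR: 169 ≡ 1 mod 4, sign kept]
  = -(0 / 169)    [1859 ≡ 0 mod 169]
  = 0    [numerator 0, gcd > 1]
Second factor (1282 / 1859):
(1282 / 1859)
  = -(641 / 1859)    [1859 ≡ 3 mod 8 ⇒ (2 / 1859) = -1]
  = -(1859 / 641)    [QR: 641 ≡ 1 mod 4, sign kept]
  = -(577 / 641)    [1859 ≡ 577 mod 641]
  = -(641 / 577)    [QR: 577 ≡ 1 mod 4, sign kept]
  = -(64 / 577)    [641 ≡ 64 mod 577]
  = -(1 / 577)    [577 ≡ 1 mod 8 ⇒ (2 / 577)^6 = +1]
  = -1    [(1 / 577) = 1]
Product: (0)·(-1) = 0.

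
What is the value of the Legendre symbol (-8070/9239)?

-1

Reduce the numerator: -8070 ≡ 1169 (mod 9239), so (-8070/9239) = (1169/9239).
1169 ≡ 1 (mod 4), so quadratic reciprocity gives (1169/9239) = (9239/1169). Reduce: 9239 ≡ 1056 (mod 1169). Now have (1056/1169).
Factor out 2: 1056 = 2^5·33. Since 1169 ≡ 1 (mod 8), (2/1169) = +1, and (2/1169)^5 = +1. Now have (33/1169).
33 ≡ 1 (mod 4), so quadratic reciprocity gives (33/1169) = (1169/33). Reduce: 1169 ≡ 14 (mod 33). Now have (14/33).
Factor out 2: 14 = 2·7. Since 33 ≡ 1 (mod 8), (2/33) = +1. Now have (7/33).
33 ≡ 1 (mod 4), so quadratic reciprocity gives (7/33) = (33/7). Reduce: 33 ≡ 5 (mod 7). Now have (5/7).
5 ≡ 1 (mod 4), so quadratic reciprocity gives (5/7) = (7/5). Reduce: 7 ≡ 2 (mod 5). Now have (2/5).
Factor out 2: 2 = 2. Since 5 ≡ 5 (mod 8), (2/5) = -1. Now have -(1/5).
(1/5) = 1. Collecting the sign factors: -1.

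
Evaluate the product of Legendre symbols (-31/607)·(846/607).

1

By multiplicativity, (-31·846/607) = (-31/607)·(846/607).
First factor (-31/607):
Reduce the numerator: -31 ≡ 576 (mod 607), so (-31/607) = (576/607).
Factor out 2: 576 = 2^6·9. Since 607 ≡ 7 (mod 8), (2/607) = +1, and (2/607)^6 = +1. Now have (9/607).
9 ≡ 1 (mod 4), so quadratic reciprocity gives (9/607) = (607/9). Reduce: 607 ≡ 4 (mod 9). Now have (4/9).
Factor out 2: 4 = 2^2. Since 9 ≡ 1 (mod 8), (2/9) = +1, and (2/9)^2 = +1. Now have (1/9).
(1/9) = 1. Collecting the sign factors: 1.
Second factor (846/607):
Reduce the numerator: 846 ≡ 239 (mod 607), so (846/607) = (239/607).
Both 239 ≡ 3 and 607 ≡ 3 (mod 4), so reciprocity gives (239/607) = -(607/239). Reduce: 607 ≡ 129 (mod 239). Now have -(129/239).
129 ≡ 1 (mod 4), so quadratic reciprocity gives (129/239) = (239/129). Reduce: 239 ≡ 110 (mod 129). Now have -(110/129).
Factor out 2: 110 = 2·55. Since 129 ≡ 1 (mod 8), (2/129) = +1. Now have -(55/129).
129 ≡ 1 (mod 4), so quadratic reciprocity gives (55/129) = (129/55). Reduce: 129 ≡ 19 (mod 55). Now have -(19/55).
Both 19 ≡ 3 and 55 ≡ 3 (mod 4), so reciprocity gives (19/55) = -(55/19). Reduce: 55 ≡ 17 (mod 19). Now have (17/19).
17 ≡ 1 (mod 4), so quadratic reciprocity gives (17/19) = (19/17). Reduce: 19 ≡ 2 (mod 17). Now have (2/17).
Factor out 2: 2 = 2. Since 17 ≡ 1 (mod 8), (2/17) = +1. Now have (1/17).
(1/17) = 1. Collecting the sign factors: 1.
Product: (1)·(1) = 1.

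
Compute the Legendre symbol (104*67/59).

By multiplicativity, (104·67/59) = (104/59)·(67/59).
First factor (104/59):
(104/59)
  = (45/59)    [104 ≡ 45 mod 59]
  = (59/45)    [QR: 45 ≡ 1 mod 4, sign kept]
  = (14/45)    [59 ≡ 14 mod 45]
  = -(7/45)    [45 ≡ 5 mod 8 ⇒ (2/45) = -1]
  = -(45/7)    [QR: 45 ≡ 1 mod 4, sign kept]
  = -(3/7)    [45 ≡ 3 mod 7]
  = (7/3)    [QR: both ≡ 3 mod 4, sign flips]
  = (1/3)    [7 ≡ 1 mod 3]
  = 1    [(1/3) = 1]
Second factor (67/59):
(67/59)
  = (8/59)    [67 ≡ 8 mod 59]
  = -(1/59)    [59 ≡ 3 mod 8 ⇒ (2/59)^3 = -1]
  = -1    [(1/59) = 1]
Product: (1)·(-1) = -1.

-1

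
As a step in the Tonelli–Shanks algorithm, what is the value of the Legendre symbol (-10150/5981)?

1

(-10150/5981)
  = (10150/5981)    [5981 ≡ 1 mod 4 ⇒ (-1/5981) = +1]
  = (4169/5981)    [10150 ≡ 4169 mod 5981]
  = (5981/4169)    [QR: 4169 ≡ 1 mod 4, sign kept]
  = (1812/4169)    [5981 ≡ 1812 mod 4169]
  = (453/4169)    [4169 ≡ 1 mod 8 ⇒ (2/4169)^2 = +1]
  = (4169/453)    [QR: 453 ≡ 1 mod 4, sign kept]
  = (92/453)    [4169 ≡ 92 mod 453]
  = (23/453)    [453 ≡ 5 mod 8 ⇒ (2/453)^2 = +1]
  = (453/23)    [QR: 453 ≡ 1 mod 4, sign kept]
  = (16/23)    [453 ≡ 16 mod 23]
  = (1/23)    [23 ≡ 7 mod 8 ⇒ (2/23)^4 = +1]
  = 1    [(1/23) = 1]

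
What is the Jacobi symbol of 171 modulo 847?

-1

Both 171 ≡ 3 and 847 ≡ 3 (mod 4), so reciprocity gives (171 / 847) = -(847 / 171). Reduce: 847 ≡ 163 (mod 171). Now have -(163 / 171).
Both 163 ≡ 3 and 171 ≡ 3 (mod 4), so reciprocity gives (163 / 171) = -(171 / 163). Reduce: 171 ≡ 8 (mod 163). Now have (8 / 163).
Factor out 2: 8 = 2^3. Since 163 ≡ 3 (mod 8), (2 / 163) = -1, and (2 / 163)^3 = -1. Now have -(1 / 163).
(1 / 163) = 1. Collecting the sign factors: -1.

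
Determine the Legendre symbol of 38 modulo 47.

Factor out 2: 38 = 2·19. Since 47 ≡ 7 (mod 8), (2/47) = +1. Now have (19/47).
Both 19 ≡ 3 and 47 ≡ 3 (mod 4), so reciprocity gives (19/47) = -(47/19). Reduce: 47 ≡ 9 (mod 19). Now have -(9/19).
9 ≡ 1 (mod 4), so quadratic reciprocity gives (9/19) = (19/9). Reduce: 19 ≡ 1 (mod 9). Now have -(1/9).
(1/9) = 1. Collecting the sign factors: -1.

-1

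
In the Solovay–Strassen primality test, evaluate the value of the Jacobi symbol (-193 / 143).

(-193 / 143)
  = (93 / 143)    [-193 ≡ 93 mod 143]
  = (143 / 93)    [QR: 93 ≡ 1 mod 4, sign kept]
  = (50 / 93)    [143 ≡ 50 mod 93]
  = -(25 / 93)    [93 ≡ 5 mod 8 ⇒ (2 / 93) = -1]
  = -(93 / 25)    [QR: 25 ≡ 1 mod 4, sign kept]
  = -(18 / 25)    [93 ≡ 18 mod 25]
  = -(9 / 25)    [25 ≡ 1 mod 8 ⇒ (2 / 25) = +1]
  = -(25 / 9)    [QR: 9 ≡ 1 mod 4, sign kept]
  = -(7 / 9)    [25 ≡ 7 mod 9]
  = -(9 / 7)    [QR: 9 ≡ 1 mod 4, sign kept]
  = -(2 / 7)    [9 ≡ 2 mod 7]
  = -(1 / 7)    [7 ≡ 7 mod 8 ⇒ (2 / 7) = +1]
  = -1    [(1 / 7) = 1]

-1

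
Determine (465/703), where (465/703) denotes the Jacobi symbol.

465 ≡ 1 (mod 4), so quadratic reciprocity gives (465/703) = (703/465). Reduce: 703 ≡ 238 (mod 465). Now have (238/465).
Factor out 2: 238 = 2·119. Since 465 ≡ 1 (mod 8), (2/465) = +1. Now have (119/465).
465 ≡ 1 (mod 4), so quadratic reciprocity gives (119/465) = (465/119). Reduce: 465 ≡ 108 (mod 119). Now have (108/119).
Factor out 2: 108 = 2^2·27. Since 119 ≡ 7 (mod 8), (2/119) = +1, and (2/119)^2 = +1. Now have (27/119).
Both 27 ≡ 3 and 119 ≡ 3 (mod 4), so reciprocity gives (27/119) = -(119/27). Reduce: 119 ≡ 11 (mod 27). Now have -(11/27).
Both 11 ≡ 3 and 27 ≡ 3 (mod 4), so reciprocity gives (11/27) = -(27/11). Reduce: 27 ≡ 5 (mod 11). Now have (5/11).
5 ≡ 1 (mod 4), so quadratic reciprocity gives (5/11) = (11/5). Reduce: 11 ≡ 1 (mod 5). Now have (1/5).
(1/5) = 1. Collecting the sign factors: 1.

1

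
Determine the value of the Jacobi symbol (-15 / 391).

1

(-15 / 391)
  = (376 / 391)    [-15 ≡ 376 mod 391]
  = (47 / 391)    [391 ≡ 7 mod 8 ⇒ (2 / 391)^3 = +1]
  = -(391 / 47)    [QR: both ≡ 3 mod 4, sign flips]
  = -(15 / 47)    [391 ≡ 15 mod 47]
  = (47 / 15)    [QR: both ≡ 3 mod 4, sign flips]
  = (2 / 15)    [47 ≡ 2 mod 15]
  = (1 / 15)    [15 ≡ 7 mod 8 ⇒ (2 / 15) = +1]
  = 1    [(1 / 15) = 1]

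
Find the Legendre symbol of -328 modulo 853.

-1

(-328/853)
  = (328/853)    [853 ≡ 1 mod 4 ⇒ (-1/853) = +1]
  = -(41/853)    [853 ≡ 5 mod 8 ⇒ (2/853)^3 = -1]
  = -(853/41)    [QR: 41 ≡ 1 mod 4, sign kept]
  = -(33/41)    [853 ≡ 33 mod 41]
  = -(41/33)    [QR: 33 ≡ 1 mod 4, sign kept]
  = -(8/33)    [41 ≡ 8 mod 33]
  = -(1/33)    [33 ≡ 1 mod 8 ⇒ (2/33)^3 = +1]
  = -1    [(1/33) = 1]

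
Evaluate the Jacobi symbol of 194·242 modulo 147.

1

By multiplicativity, (194·242/147) = (194/147)·(242/147).
First factor (194/147):
(194/147)
  = (47/147)    [194 ≡ 47 mod 147]
  = -(147/47)    [QR: both ≡ 3 mod 4, sign flips]
  = -(6/47)    [147 ≡ 6 mod 47]
  = -(3/47)    [47 ≡ 7 mod 8 ⇒ (2/47) = +1]
  = (47/3)    [QR: both ≡ 3 mod 4, sign flips]
  = (2/3)    [47 ≡ 2 mod 3]
  = -(1/3)    [3 ≡ 3 mod 8 ⇒ (2/3) = -1]
  = -1    [(1/3) = 1]
Second factor (242/147):
(242/147)
  = (95/147)    [242 ≡ 95 mod 147]
  = -(147/95)    [QR: both ≡ 3 mod 4, sign flips]
  = -(52/95)    [147 ≡ 52 mod 95]
  = -(13/95)    [95 ≡ 7 mod 8 ⇒ (2/95)^2 = +1]
  = -(95/13)    [QR: 13 ≡ 1 mod 4, sign kept]
  = -(4/13)    [95 ≡ 4 mod 13]
  = -(1/13)    [13 ≡ 5 mod 8 ⇒ (2/13)^2 = +1]
  = -1    [(1/13) = 1]
Product: (-1)·(-1) = 1.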